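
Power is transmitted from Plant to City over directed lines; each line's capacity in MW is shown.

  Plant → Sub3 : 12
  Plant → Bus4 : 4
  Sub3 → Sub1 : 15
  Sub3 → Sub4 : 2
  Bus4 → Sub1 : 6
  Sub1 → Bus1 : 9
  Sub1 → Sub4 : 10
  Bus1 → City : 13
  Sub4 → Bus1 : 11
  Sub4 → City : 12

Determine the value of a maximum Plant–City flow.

16

Augment Plant→Sub3→Sub4→City: bottleneck 2, flow now 2.
Augment Plant→Sub3→Sub1→Bus1→City: bottleneck 9, flow now 11.
Augment Plant→Sub3→Sub1→Sub4→City: bottleneck 1, flow now 12.
Augment Plant→Bus4→Sub1→Sub4→City: bottleneck 4, flow now 16.
No augmenting path remains; maximum flow = 16.
In the residual graph, reachable from Plant: {Plant}.
Min-cut edges: Plant→Sub3 (12), Plant→Bus4 (4); capacity 12 + 4 = 16.
This cut is saturated, so no flow can exceed 16.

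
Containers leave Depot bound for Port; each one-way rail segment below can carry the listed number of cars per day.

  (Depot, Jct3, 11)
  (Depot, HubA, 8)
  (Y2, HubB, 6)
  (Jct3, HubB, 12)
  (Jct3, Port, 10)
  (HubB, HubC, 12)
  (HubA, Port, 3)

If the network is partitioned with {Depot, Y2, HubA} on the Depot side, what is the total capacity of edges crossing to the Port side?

20

Edges leaving {Depot, Y2, HubA}: Depot→Jct3 (11), Y2→HubB (6), HubA→Port (3).
Cut capacity = 11 + 6 + 3 = 20.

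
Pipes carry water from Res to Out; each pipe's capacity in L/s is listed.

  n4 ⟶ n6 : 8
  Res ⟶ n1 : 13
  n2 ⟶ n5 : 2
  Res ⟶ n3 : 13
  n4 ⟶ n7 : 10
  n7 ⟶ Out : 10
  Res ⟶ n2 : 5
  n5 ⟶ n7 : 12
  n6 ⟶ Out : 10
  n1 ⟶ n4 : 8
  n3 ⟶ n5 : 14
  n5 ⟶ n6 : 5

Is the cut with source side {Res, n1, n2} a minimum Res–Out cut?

Given cut capacity: 13 + 8 + 2 = 23.
Augment Res→n1→n4→n6→Out: bottleneck 8, flow now 8.
Augment Res→n2→n5→n6→Out: bottleneck 2, flow now 10.
Augment Res→n3→n5→n7→Out: bottleneck 10, flow now 20.
No augmenting path remains; maximum flow = 20.
In the residual graph, reachable from Res: {Res, n1, n2, n3, n4, n5, n6, n7}.
Min-cut edges: n6→Out (10), n7→Out (10); capacity 10 + 10 = 20.
Cut capacity 23 exceeds the max flow 20, so it is not minimum.

No — its capacity is 23, but the minimum cut has capacity 20.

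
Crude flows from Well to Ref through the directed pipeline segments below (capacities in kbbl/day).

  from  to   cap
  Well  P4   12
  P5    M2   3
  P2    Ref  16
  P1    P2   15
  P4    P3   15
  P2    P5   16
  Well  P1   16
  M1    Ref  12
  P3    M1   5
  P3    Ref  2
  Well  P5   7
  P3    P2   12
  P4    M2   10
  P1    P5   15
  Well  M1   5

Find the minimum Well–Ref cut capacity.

28

Augment Well→M1→Ref: bottleneck 5, flow now 5.
Augment Well→P4→P3→Ref: bottleneck 2, flow now 7.
Augment Well→P1→P2→Ref: bottleneck 15, flow now 22.
Augment Well→P4→P3→P2→Ref: bottleneck 1, flow now 23.
Augment Well→P4→P3→M1→Ref: bottleneck 5, flow now 28.
No augmenting path remains; maximum flow = 28.
By max-flow min-cut, the minimum cut capacity equals the max flow.
In the residual graph, reachable from Well: {Well, P4, P1, P3, P2, P5, M2}.
Min-cut edges: Well→M1 (5), P3→M1 (5), P3→Ref (2), P2→Ref (16); capacity 5 + 5 + 2 + 16 = 28.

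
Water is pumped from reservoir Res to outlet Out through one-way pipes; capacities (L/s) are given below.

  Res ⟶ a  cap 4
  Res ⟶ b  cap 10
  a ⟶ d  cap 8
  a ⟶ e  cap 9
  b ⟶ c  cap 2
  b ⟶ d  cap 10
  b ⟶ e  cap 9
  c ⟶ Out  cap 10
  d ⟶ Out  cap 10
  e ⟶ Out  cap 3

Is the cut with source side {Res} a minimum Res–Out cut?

Given cut capacity: 4 + 10 = 14.
Augment Res→a→d→Out: bottleneck 4, flow now 4.
Augment Res→b→c→Out: bottleneck 2, flow now 6.
Augment Res→b→d→Out: bottleneck 6, flow now 12.
Augment Res→b→e→Out: bottleneck 2, flow now 14.
No augmenting path remains; maximum flow = 14.
Cut capacity 14 equals the max flow, so it is a minimum cut.

Yes — it is a minimum cut (capacity 14).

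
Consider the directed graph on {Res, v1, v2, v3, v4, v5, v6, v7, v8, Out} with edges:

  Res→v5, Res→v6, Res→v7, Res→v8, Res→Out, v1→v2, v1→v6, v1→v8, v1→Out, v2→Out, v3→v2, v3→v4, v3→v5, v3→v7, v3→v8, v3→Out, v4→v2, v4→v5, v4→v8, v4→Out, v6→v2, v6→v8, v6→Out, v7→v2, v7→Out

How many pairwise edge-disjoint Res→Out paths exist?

Assign every edge capacity 1; by Menger, the answer equals the max flow.
Path Res→Out (+1); total 1.
Path Res→v6→Out (+1); total 2.
Path Res→v7→Out (+1); total 3.
No residual Res→Out path; max flow = 3.
Certifying cut of size 3: {Res→Out, Res→v6, Res→v7}.

3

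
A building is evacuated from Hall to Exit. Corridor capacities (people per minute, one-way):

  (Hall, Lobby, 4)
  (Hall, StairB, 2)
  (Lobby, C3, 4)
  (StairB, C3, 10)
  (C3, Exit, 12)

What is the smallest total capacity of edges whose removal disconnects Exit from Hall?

6

Augment Hall→Lobby→C3→Exit: bottleneck 4, flow now 4.
Augment Hall→StairB→C3→Exit: bottleneck 2, flow now 6.
No augmenting path remains; maximum flow = 6.
By max-flow min-cut, the minimum cut capacity equals the max flow.
In the residual graph, reachable from Hall: {Hall}.
Min-cut edges: Hall→Lobby (4), Hall→StairB (2); capacity 4 + 2 = 6.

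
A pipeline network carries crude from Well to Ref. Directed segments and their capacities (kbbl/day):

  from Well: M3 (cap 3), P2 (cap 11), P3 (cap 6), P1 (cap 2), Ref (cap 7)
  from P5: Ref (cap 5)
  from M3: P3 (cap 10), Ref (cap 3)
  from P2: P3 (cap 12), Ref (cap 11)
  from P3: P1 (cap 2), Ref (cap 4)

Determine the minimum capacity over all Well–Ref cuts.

25

Augment Well→Ref: bottleneck 7, flow now 7.
Augment Well→M3→Ref: bottleneck 3, flow now 10.
Augment Well→P2→Ref: bottleneck 11, flow now 21.
Augment Well→P3→Ref: bottleneck 4, flow now 25.
No augmenting path remains; maximum flow = 25.
By max-flow min-cut, the minimum cut capacity equals the max flow.
In the residual graph, reachable from Well: {Well, P3, P1}.
Min-cut edges: Well→M3 (3), Well→P2 (11), Well→Ref (7), P3→Ref (4); capacity 3 + 11 + 7 + 4 = 25.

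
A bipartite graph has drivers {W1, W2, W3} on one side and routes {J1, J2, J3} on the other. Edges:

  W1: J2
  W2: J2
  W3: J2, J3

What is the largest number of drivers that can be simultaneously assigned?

2

Unit-capacity flow: source→left, listed edges, right→sink; max matching = max flow.
Augmenting path W1→J2 (+1); matched 1.
Augmenting path W3→J3 (+1); matched 2.
No augmenting path remains; maximum matching = 2.
König certificate: {W3, J2} is a vertex cover of size 2 (every listed pair touches it), so no matching can be larger.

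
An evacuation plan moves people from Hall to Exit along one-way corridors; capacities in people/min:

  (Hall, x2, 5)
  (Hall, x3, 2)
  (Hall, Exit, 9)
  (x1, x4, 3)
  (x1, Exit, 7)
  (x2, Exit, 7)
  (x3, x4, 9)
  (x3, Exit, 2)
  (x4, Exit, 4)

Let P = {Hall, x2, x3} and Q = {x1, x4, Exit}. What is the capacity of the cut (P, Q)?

Edges leaving {Hall, x2, x3}: Hall→Exit (9), x2→Exit (7), x3→x4 (9), x3→Exit (2).
Cut capacity = 9 + 7 + 9 + 2 = 27.

27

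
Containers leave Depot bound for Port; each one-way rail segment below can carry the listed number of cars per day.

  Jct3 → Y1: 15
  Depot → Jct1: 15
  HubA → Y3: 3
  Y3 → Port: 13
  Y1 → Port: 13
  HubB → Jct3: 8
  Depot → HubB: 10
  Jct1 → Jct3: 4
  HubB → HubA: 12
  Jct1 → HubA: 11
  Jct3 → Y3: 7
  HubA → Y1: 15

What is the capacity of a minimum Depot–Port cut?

Augment Depot→Jct1→HubA→Y1→Port: bottleneck 11, flow now 11.
Augment Depot→Jct1→Jct3→Y1→Port: bottleneck 2, flow now 13.
Augment Depot→Jct1→Jct3→Y3→Port: bottleneck 2, flow now 15.
Augment Depot→HubB→HubA→Y3→Port: bottleneck 3, flow now 18.
Augment Depot→HubB→Jct3→Y3→Port: bottleneck 5, flow now 23.
No augmenting path remains; maximum flow = 23.
By max-flow min-cut, the minimum cut capacity equals the max flow.
In the residual graph, reachable from Depot: {Depot, Jct1, HubB, HubA, Jct3, Y1}.
Min-cut edges: HubA→Y3 (3), Jct3→Y3 (7), Y1→Port (13); capacity 3 + 7 + 13 = 23.

23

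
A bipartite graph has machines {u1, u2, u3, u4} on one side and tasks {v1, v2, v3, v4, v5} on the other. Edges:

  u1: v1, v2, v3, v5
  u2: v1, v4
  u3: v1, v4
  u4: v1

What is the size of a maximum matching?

Unit-capacity flow: source→left, listed edges, right→sink; max matching = max flow.
Augmenting path u1→v1 (+1); matched 1.
Augmenting path u2→v4 (+1); matched 2.
Augmenting path u3→v1→u1→v2 (+1); matched 3.
No augmenting path remains; maximum matching = 3.
König certificate: {u1, v1, v4} is a vertex cover of size 3 (every listed pair touches it), so no matching can be larger.

3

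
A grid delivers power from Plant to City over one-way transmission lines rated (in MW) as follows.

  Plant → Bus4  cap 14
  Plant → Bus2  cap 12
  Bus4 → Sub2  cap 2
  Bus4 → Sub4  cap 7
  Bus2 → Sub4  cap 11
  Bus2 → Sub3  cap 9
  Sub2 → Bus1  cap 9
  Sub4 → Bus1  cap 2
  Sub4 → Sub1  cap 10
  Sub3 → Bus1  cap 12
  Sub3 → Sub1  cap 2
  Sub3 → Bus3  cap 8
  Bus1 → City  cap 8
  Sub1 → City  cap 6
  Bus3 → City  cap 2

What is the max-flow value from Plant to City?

Augment Plant→Bus4→Sub2→Bus1→City: bottleneck 2, flow now 2.
Augment Plant→Bus4→Sub4→Bus1→City: bottleneck 2, flow now 4.
Augment Plant→Bus4→Sub4→Sub1→City: bottleneck 5, flow now 9.
Augment Plant→Bus2→Sub4→Sub1→City: bottleneck 1, flow now 10.
Augment Plant→Bus2→Sub3→Bus1→City: bottleneck 4, flow now 14.
Augment Plant→Bus2→Sub3→Bus3→City: bottleneck 2, flow now 16.
No augmenting path remains; maximum flow = 16.
In the residual graph, reachable from Plant: {Plant, Bus4, Bus2, Sub2, Sub4, Sub3, Bus1, Sub1, Bus3}.
Min-cut edges: Bus1→City (8), Sub1→City (6), Bus3→City (2); capacity 8 + 6 + 2 = 16.
This cut is saturated, so no flow can exceed 16.

16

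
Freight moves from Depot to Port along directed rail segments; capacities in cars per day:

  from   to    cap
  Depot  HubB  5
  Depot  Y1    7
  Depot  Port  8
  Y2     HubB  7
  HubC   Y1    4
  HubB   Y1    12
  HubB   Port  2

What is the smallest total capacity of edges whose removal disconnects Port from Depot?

10

Augment Depot→Port: bottleneck 8, flow now 8.
Augment Depot→HubB→Port: bottleneck 2, flow now 10.
No augmenting path remains; maximum flow = 10.
By max-flow min-cut, the minimum cut capacity equals the max flow.
In the residual graph, reachable from Depot: {Depot, HubB, Y1}.
Min-cut edges: Depot→Port (8), HubB→Port (2); capacity 8 + 2 = 10.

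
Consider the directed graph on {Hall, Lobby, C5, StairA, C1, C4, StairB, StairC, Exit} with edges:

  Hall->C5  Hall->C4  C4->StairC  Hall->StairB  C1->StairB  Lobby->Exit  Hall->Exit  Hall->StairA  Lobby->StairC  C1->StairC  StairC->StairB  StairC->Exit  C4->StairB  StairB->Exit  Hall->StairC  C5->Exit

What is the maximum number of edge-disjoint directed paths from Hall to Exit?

Assign every edge capacity 1; by Menger, the answer equals the max flow.
Path Hall→Exit (+1); total 1.
Path Hall→C5→Exit (+1); total 2.
Path Hall→StairB→Exit (+1); total 3.
Path Hall→StairC→Exit (+1); total 4.
No residual Hall→Exit path; max flow = 4.
Certifying cut of size 4: {Hall→C5, Hall→Exit, StairB→Exit, StairC→Exit}.

4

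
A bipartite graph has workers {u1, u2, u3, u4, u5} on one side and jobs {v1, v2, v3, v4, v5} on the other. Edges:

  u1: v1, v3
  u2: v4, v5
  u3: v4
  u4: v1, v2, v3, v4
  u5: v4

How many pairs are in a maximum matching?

Unit-capacity flow: source→left, listed edges, right→sink; max matching = max flow.
Augmenting path u1→v1 (+1); matched 1.
Augmenting path u2→v4 (+1); matched 2.
Augmenting path u4→v2 (+1); matched 3.
Augmenting path u3→v4→u2→v5 (+1); matched 4.
No augmenting path remains; maximum matching = 4.
König certificate: {u1, u2, u4, v4} is a vertex cover of size 4 (every listed pair touches it), so no matching can be larger.

4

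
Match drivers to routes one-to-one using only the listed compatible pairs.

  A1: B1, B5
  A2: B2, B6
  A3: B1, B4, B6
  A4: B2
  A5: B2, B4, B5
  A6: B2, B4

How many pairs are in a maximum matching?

Unit-capacity flow: source→left, listed edges, right→sink; max matching = max flow.
Augmenting path A1→B1 (+1); matched 1.
Augmenting path A2→B2 (+1); matched 2.
Augmenting path A3→B4 (+1); matched 3.
Augmenting path A5→B5 (+1); matched 4.
Augmenting path A4→B2→A2→B6 (+1); matched 5.
No augmenting path remains; maximum matching = 5.
König certificate: {B1, B2, B4, B5, B6} is a vertex cover of size 5 (every listed pair touches it), so no matching can be larger.

5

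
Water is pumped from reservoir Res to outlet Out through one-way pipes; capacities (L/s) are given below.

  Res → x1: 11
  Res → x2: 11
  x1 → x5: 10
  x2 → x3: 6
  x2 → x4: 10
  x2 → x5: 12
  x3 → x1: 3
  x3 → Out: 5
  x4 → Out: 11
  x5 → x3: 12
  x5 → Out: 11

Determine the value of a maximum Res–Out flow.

21

Augment Res→x1→x5→Out: bottleneck 10, flow now 10.
Augment Res→x2→x3→Out: bottleneck 5, flow now 15.
Augment Res→x2→x4→Out: bottleneck 6, flow now 21.
No augmenting path remains; maximum flow = 21.
In the residual graph, reachable from Res: {Res, x1}.
Min-cut edges: Res→x2 (11), x1→x5 (10); capacity 11 + 10 = 21.
This cut is saturated, so no flow can exceed 21.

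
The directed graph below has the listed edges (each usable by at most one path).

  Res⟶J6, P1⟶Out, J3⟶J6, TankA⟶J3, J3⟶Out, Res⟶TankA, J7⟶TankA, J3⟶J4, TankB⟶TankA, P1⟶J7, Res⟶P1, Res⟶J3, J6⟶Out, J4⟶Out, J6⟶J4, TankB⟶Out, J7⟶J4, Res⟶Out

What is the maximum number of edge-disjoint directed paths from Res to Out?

Assign every edge capacity 1; by Menger, the answer equals the max flow.
Path Res→Out (+1); total 1.
Path Res→P1→Out (+1); total 2.
Path Res→J6→Out (+1); total 3.
Path Res→J3→Out (+1); total 4.
Path Res→TankA→J3→J4→Out (+1); total 5.
No residual Res→Out path; max flow = 5.
Certifying cut of size 5: {Res→J3, Res→J6, Res→Out, Res→P1, Res→TankA}.

5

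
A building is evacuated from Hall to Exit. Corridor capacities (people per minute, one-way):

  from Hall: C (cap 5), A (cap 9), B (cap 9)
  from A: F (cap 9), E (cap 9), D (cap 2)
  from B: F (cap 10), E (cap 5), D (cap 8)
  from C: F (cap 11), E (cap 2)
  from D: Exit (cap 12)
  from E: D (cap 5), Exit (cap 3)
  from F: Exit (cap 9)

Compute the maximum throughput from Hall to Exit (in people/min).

Augment Hall→A→D→Exit: bottleneck 2, flow now 2.
Augment Hall→A→E→Exit: bottleneck 3, flow now 5.
Augment Hall→A→F→Exit: bottleneck 4, flow now 9.
Augment Hall→B→D→Exit: bottleneck 8, flow now 17.
Augment Hall→B→F→Exit: bottleneck 1, flow now 18.
Augment Hall→C→F→Exit: bottleneck 4, flow now 22.
Augment Hall→C→E→D→Exit: bottleneck 1, flow now 23.
No augmenting path remains; maximum flow = 23.
In the residual graph, reachable from Hall: {Hall}.
Min-cut edges: Hall→A (9), Hall→B (9), Hall→C (5); capacity 9 + 9 + 5 = 23.
This cut is saturated, so no flow can exceed 23.

23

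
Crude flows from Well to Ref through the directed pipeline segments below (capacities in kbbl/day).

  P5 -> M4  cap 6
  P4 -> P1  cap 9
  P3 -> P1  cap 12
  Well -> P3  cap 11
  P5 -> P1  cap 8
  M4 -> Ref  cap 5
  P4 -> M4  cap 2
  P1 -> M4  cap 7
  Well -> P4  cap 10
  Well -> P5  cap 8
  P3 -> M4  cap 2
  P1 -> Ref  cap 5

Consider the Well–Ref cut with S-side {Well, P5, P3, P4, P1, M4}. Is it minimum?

Yes — it is a minimum cut (capacity 10).

Given cut capacity: 5 + 5 = 10.
Augment Well→P5→P1→Ref: bottleneck 5, flow now 5.
Augment Well→P5→M4→Ref: bottleneck 3, flow now 8.
Augment Well→P3→M4→Ref: bottleneck 2, flow now 10.
No augmenting path remains; maximum flow = 10.
Cut capacity 10 equals the max flow, so it is a minimum cut.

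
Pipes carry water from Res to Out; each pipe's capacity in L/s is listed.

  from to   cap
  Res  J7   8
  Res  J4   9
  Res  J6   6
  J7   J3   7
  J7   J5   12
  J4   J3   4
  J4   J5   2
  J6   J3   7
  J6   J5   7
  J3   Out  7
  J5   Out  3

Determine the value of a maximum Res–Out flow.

10

Augment Res→J7→J3→Out: bottleneck 7, flow now 7.
Augment Res→J7→J5→Out: bottleneck 1, flow now 8.
Augment Res→J4→J5→Out: bottleneck 2, flow now 10.
No augmenting path remains; maximum flow = 10.
In the residual graph, reachable from Res: {Res, J7, J4, J6, J3, J5}.
Min-cut edges: J3→Out (7), J5→Out (3); capacity 7 + 3 = 10.
This cut is saturated, so no flow can exceed 10.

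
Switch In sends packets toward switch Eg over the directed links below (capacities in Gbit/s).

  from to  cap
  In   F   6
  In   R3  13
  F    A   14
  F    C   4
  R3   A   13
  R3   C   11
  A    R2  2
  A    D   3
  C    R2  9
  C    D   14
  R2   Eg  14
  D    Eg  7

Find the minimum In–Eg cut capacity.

18

Augment In→F→A→R2→Eg: bottleneck 2, flow now 2.
Augment In→F→A→D→Eg: bottleneck 3, flow now 5.
Augment In→F→C→R2→Eg: bottleneck 1, flow now 6.
Augment In→R3→C→R2→Eg: bottleneck 8, flow now 14.
Augment In→R3→C→D→Eg: bottleneck 3, flow now 17.
Augment In→R3→A→F→C→D→Eg: bottleneck 1, flow now 18. (uses reverse residual edge)
No augmenting path remains; maximum flow = 18.
By max-flow min-cut, the minimum cut capacity equals the max flow.
In the residual graph, reachable from In: {In, F, R3, A, C, D}.
Min-cut edges: A→R2 (2), C→R2 (9), D→Eg (7); capacity 2 + 9 + 7 = 18.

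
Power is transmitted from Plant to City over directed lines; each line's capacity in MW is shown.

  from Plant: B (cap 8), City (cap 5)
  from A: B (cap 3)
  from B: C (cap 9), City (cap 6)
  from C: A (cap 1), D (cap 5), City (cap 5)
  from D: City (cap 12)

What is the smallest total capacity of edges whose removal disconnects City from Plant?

13

Augment Plant→City: bottleneck 5, flow now 5.
Augment Plant→B→City: bottleneck 6, flow now 11.
Augment Plant→B→C→City: bottleneck 2, flow now 13.
No augmenting path remains; maximum flow = 13.
By max-flow min-cut, the minimum cut capacity equals the max flow.
In the residual graph, reachable from Plant: {Plant}.
Min-cut edges: Plant→B (8), Plant→City (5); capacity 8 + 5 = 13.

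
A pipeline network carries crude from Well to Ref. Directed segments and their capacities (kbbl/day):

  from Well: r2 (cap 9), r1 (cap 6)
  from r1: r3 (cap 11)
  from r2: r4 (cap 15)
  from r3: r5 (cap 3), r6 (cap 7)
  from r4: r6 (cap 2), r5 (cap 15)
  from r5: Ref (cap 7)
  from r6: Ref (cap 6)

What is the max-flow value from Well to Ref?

13

Augment Well→r1→r3→r5→Ref: bottleneck 3, flow now 3.
Augment Well→r1→r3→r6→Ref: bottleneck 3, flow now 6.
Augment Well→r2→r4→r5→Ref: bottleneck 4, flow now 10.
Augment Well→r2→r4→r6→Ref: bottleneck 2, flow now 12.
Augment Well→r2→r4→r5→r3→r6→Ref: bottleneck 1, flow now 13. (uses reverse residual edge)
No augmenting path remains; maximum flow = 13.
In the residual graph, reachable from Well: {Well, r1, r2, r3, r4, r5, r6}.
Min-cut edges: r5→Ref (7), r6→Ref (6); capacity 7 + 6 = 13.
This cut is saturated, so no flow can exceed 13.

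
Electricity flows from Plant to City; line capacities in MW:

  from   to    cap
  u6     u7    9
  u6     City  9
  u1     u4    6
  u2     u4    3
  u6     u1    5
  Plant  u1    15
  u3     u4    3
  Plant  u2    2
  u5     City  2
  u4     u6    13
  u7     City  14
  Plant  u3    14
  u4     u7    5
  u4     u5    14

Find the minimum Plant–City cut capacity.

11

Augment Plant→u1→u4→u5→City: bottleneck 2, flow now 2.
Augment Plant→u1→u4→u6→City: bottleneck 4, flow now 6.
Augment Plant→u2→u4→u6→City: bottleneck 2, flow now 8.
Augment Plant→u3→u4→u6→City: bottleneck 3, flow now 11.
No augmenting path remains; maximum flow = 11.
By max-flow min-cut, the minimum cut capacity equals the max flow.
In the residual graph, reachable from Plant: {Plant, u1, u3}.
Min-cut edges: Plant→u2 (2), u1→u4 (6), u3→u4 (3); capacity 2 + 6 + 3 = 11.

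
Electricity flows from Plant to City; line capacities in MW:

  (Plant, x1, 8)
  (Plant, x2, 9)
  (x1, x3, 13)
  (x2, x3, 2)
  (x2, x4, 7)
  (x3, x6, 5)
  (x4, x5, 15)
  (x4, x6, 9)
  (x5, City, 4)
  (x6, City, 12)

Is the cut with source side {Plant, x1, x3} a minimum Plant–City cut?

No — its capacity is 14, but the minimum cut has capacity 12.

Given cut capacity: 9 + 5 = 14.
Augment Plant→x1→x3→x6→City: bottleneck 5, flow now 5.
Augment Plant→x2→x4→x5→City: bottleneck 4, flow now 9.
Augment Plant→x2→x4→x6→City: bottleneck 3, flow now 12.
No augmenting path remains; maximum flow = 12.
In the residual graph, reachable from Plant: {Plant, x1, x2, x3}.
Min-cut edges: x2→x4 (7), x3→x6 (5); capacity 7 + 5 = 12.
Cut capacity 14 exceeds the max flow 12, so it is not minimum.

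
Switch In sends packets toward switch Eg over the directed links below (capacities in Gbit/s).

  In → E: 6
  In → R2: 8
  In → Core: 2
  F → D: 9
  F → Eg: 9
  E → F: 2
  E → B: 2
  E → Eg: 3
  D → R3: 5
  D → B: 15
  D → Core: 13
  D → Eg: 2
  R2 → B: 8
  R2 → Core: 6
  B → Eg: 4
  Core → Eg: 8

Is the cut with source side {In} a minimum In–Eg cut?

Yes — it is a minimum cut (capacity 16).

Given cut capacity: 6 + 8 + 2 = 16.
Augment In→E→Eg: bottleneck 3, flow now 3.
Augment In→Core→Eg: bottleneck 2, flow now 5.
Augment In→E→F→Eg: bottleneck 2, flow now 7.
Augment In→E→B→Eg: bottleneck 1, flow now 8.
Augment In→R2→B→Eg: bottleneck 3, flow now 11.
Augment In→R2→Core→Eg: bottleneck 5, flow now 16.
No augmenting path remains; maximum flow = 16.
Cut capacity 16 equals the max flow, so it is a minimum cut.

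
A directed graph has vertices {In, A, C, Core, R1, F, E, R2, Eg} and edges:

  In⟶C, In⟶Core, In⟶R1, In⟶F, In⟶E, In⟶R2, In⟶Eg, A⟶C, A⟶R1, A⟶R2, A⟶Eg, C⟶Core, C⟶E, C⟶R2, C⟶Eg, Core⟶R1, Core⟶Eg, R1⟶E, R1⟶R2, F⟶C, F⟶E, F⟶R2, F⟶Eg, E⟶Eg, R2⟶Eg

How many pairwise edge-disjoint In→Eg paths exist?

Assign every edge capacity 1; by Menger, the answer equals the max flow.
Path In→Eg (+1); total 1.
Path In→C→Eg (+1); total 2.
Path In→Core→Eg (+1); total 3.
Path In→F→Eg (+1); total 4.
Path In→E→Eg (+1); total 5.
Path In→R2→Eg (+1); total 6.
No residual In→Eg path; max flow = 6.
Certifying cut of size 6: {E→Eg, In→C, In→Core, In→Eg, In→F, R2→Eg}.

6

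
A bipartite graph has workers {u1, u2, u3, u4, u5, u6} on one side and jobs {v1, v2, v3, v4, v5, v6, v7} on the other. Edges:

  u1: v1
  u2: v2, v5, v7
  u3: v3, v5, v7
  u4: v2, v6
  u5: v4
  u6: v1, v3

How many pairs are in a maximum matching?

Unit-capacity flow: source→left, listed edges, right→sink; max matching = max flow.
Augmenting path u1→v1 (+1); matched 1.
Augmenting path u2→v2 (+1); matched 2.
Augmenting path u3→v3 (+1); matched 3.
Augmenting path u4→v6 (+1); matched 4.
Augmenting path u5→v4 (+1); matched 5.
Augmenting path u6→v3→u3→v5 (+1); matched 6.
No augmenting path remains; maximum matching = 6.
König certificate: {u1, u2, u3, u4, u5, u6} is a vertex cover of size 6 (every listed pair touches it), so no matching can be larger.

6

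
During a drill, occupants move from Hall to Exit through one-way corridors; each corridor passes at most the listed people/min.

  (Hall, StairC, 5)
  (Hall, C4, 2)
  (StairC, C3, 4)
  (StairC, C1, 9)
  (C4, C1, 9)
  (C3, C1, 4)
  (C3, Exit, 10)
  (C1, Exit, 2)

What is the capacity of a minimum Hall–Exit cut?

Augment Hall→StairC→C3→Exit: bottleneck 4, flow now 4.
Augment Hall→StairC→C1→Exit: bottleneck 1, flow now 5.
Augment Hall→C4→C1→Exit: bottleneck 1, flow now 6.
No augmenting path remains; maximum flow = 6.
By max-flow min-cut, the minimum cut capacity equals the max flow.
In the residual graph, reachable from Hall: {Hall, StairC, C4, C1}.
Min-cut edges: StairC→C3 (4), C1→Exit (2); capacity 4 + 2 = 6.

6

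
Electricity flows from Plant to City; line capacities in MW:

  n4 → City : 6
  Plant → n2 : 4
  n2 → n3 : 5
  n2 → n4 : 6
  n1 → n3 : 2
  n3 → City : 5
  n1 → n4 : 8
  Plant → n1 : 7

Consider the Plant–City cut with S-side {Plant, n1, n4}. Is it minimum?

Given cut capacity: 4 + 2 + 6 = 12.
Augment Plant→n1→n3→City: bottleneck 2, flow now 2.
Augment Plant→n1→n4→City: bottleneck 5, flow now 7.
Augment Plant→n2→n3→City: bottleneck 3, flow now 10.
Augment Plant→n2→n4→City: bottleneck 1, flow now 11.
No augmenting path remains; maximum flow = 11.
In the residual graph, reachable from Plant: {Plant}.
Min-cut edges: Plant→n1 (7), Plant→n2 (4); capacity 7 + 4 = 11.
Cut capacity 12 exceeds the max flow 11, so it is not minimum.

No — its capacity is 12, but the minimum cut has capacity 11.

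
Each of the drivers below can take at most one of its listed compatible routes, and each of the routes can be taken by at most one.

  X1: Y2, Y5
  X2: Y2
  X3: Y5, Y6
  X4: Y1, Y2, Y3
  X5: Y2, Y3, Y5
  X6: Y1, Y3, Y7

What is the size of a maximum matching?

Unit-capacity flow: source→left, listed edges, right→sink; max matching = max flow.
Augmenting path X1→Y2 (+1); matched 1.
Augmenting path X3→Y5 (+1); matched 2.
Augmenting path X4→Y1 (+1); matched 3.
Augmenting path X5→Y3 (+1); matched 4.
Augmenting path X6→Y7 (+1); matched 5.
Augmenting path X2→Y2→X1→Y5→X3→Y6 (+1); matched 6.
No augmenting path remains; maximum matching = 6.
König certificate: {X1, X2, X3, X4, X5, X6} is a vertex cover of size 6 (every listed pair touches it), so no matching can be larger.

6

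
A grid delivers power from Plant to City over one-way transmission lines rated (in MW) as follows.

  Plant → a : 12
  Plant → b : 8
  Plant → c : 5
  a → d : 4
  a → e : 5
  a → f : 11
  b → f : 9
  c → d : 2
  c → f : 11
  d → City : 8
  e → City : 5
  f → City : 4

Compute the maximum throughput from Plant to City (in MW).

Augment Plant→a→d→City: bottleneck 4, flow now 4.
Augment Plant→a→e→City: bottleneck 5, flow now 9.
Augment Plant→a→f→City: bottleneck 3, flow now 12.
Augment Plant→b→f→City: bottleneck 1, flow now 13.
Augment Plant→c→d→City: bottleneck 2, flow now 15.
No augmenting path remains; maximum flow = 15.
In the residual graph, reachable from Plant: {Plant, a, b, c, f}.
Min-cut edges: a→d (4), a→e (5), c→d (2), f→City (4); capacity 4 + 5 + 2 + 4 = 15.
This cut is saturated, so no flow can exceed 15.

15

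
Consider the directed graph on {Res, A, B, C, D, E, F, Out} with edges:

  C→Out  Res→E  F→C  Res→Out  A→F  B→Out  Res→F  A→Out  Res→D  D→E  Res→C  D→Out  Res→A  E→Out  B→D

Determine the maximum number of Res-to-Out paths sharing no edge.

Assign every edge capacity 1; by Menger, the answer equals the max flow.
Path Res→Out (+1); total 1.
Path Res→A→Out (+1); total 2.
Path Res→C→Out (+1); total 3.
Path Res→D→Out (+1); total 4.
Path Res→E→Out (+1); total 5.
No residual Res→Out path; max flow = 5.
Certifying cut of size 5: {C→Out, Res→A, Res→D, Res→E, Res→Out}.

5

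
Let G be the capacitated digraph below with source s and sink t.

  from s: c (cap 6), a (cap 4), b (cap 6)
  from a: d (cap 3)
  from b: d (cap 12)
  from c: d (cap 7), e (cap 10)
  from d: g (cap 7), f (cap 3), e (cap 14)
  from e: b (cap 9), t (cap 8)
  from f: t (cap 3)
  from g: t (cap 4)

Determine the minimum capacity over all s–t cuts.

Augment s→c→e→t: bottleneck 6, flow now 6.
Augment s→a→d→e→t: bottleneck 2, flow now 8.
Augment s→a→d→f→t: bottleneck 1, flow now 9.
Augment s→b→d→f→t: bottleneck 2, flow now 11.
Augment s→b→d→g→t: bottleneck 4, flow now 15.
No augmenting path remains; maximum flow = 15.
By max-flow min-cut, the minimum cut capacity equals the max flow.
In the residual graph, reachable from s: {s, a}.
Min-cut edges: s→b (6), s→c (6), a→d (3); capacity 6 + 6 + 3 = 15.

15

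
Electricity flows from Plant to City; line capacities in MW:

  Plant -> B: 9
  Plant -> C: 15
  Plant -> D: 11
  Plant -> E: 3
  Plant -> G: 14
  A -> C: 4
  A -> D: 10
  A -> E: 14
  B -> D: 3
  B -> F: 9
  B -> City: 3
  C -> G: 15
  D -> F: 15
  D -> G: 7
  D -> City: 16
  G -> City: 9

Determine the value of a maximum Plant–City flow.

26

Augment Plant→B→City: bottleneck 3, flow now 3.
Augment Plant→D→City: bottleneck 11, flow now 14.
Augment Plant→G→City: bottleneck 9, flow now 23.
Augment Plant→B→D→City: bottleneck 3, flow now 26.
No augmenting path remains; maximum flow = 26.
In the residual graph, reachable from Plant: {Plant, B, C, E, F, G}.
Min-cut edges: Plant→D (11), B→D (3), B→City (3), G→City (9); capacity 11 + 3 + 3 + 9 = 26.
This cut is saturated, so no flow can exceed 26.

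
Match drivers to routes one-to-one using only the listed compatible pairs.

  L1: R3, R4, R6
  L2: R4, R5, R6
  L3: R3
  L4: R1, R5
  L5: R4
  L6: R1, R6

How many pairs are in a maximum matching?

Unit-capacity flow: source→left, listed edges, right→sink; max matching = max flow.
Augmenting path L1→R3 (+1); matched 1.
Augmenting path L2→R4 (+1); matched 2.
Augmenting path L4→R1 (+1); matched 3.
Augmenting path L6→R6 (+1); matched 4.
Augmenting path L5→R4→L2→R5 (+1); matched 5.
No augmenting path remains; maximum matching = 5.
König certificate: {R1, R3, R4, R5, R6} is a vertex cover of size 5 (every listed pair touches it), so no matching can be larger.

5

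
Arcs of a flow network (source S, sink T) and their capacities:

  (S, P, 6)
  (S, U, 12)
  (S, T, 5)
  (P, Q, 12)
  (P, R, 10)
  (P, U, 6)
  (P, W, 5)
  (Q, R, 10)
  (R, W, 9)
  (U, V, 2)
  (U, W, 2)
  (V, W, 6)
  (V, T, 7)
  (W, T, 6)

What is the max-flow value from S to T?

Augment S→T: bottleneck 5, flow now 5.
Augment S→P→W→T: bottleneck 5, flow now 10.
Augment S→U→V→T: bottleneck 2, flow now 12.
Augment S→U→W→T: bottleneck 1, flow now 13.
No augmenting path remains; maximum flow = 13.
In the residual graph, reachable from S: {S, P, Q, R, U, W}.
Min-cut edges: S→T (5), U→V (2), W→T (6); capacity 5 + 2 + 6 = 13.
This cut is saturated, so no flow can exceed 13.

13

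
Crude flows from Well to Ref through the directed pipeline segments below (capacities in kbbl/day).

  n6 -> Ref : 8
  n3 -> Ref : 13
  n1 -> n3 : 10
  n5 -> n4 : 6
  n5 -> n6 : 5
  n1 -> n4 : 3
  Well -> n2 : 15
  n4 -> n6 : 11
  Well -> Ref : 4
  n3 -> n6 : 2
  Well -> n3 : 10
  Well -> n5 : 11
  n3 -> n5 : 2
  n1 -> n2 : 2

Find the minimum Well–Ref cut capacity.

Augment Well→Ref: bottleneck 4, flow now 4.
Augment Well→n3→Ref: bottleneck 10, flow now 14.
Augment Well→n5→n6→Ref: bottleneck 5, flow now 19.
Augment Well→n5→n4→n6→Ref: bottleneck 3, flow now 22.
No augmenting path remains; maximum flow = 22.
By max-flow min-cut, the minimum cut capacity equals the max flow.
In the residual graph, reachable from Well: {Well, n2, n4, n5, n6}.
Min-cut edges: Well→n3 (10), Well→Ref (4), n6→Ref (8); capacity 10 + 4 + 8 = 22.

22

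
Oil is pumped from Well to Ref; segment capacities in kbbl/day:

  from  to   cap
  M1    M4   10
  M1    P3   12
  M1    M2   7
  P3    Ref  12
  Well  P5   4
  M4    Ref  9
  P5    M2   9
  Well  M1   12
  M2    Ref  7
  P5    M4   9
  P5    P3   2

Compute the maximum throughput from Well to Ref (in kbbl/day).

16

Augment Well→M1→M2→Ref: bottleneck 7, flow now 7.
Augment Well→M1→P3→Ref: bottleneck 5, flow now 12.
Augment Well→P5→P3→Ref: bottleneck 2, flow now 14.
Augment Well→P5→M4→Ref: bottleneck 2, flow now 16.
No augmenting path remains; maximum flow = 16.
In the residual graph, reachable from Well: {Well}.
Min-cut edges: Well→M1 (12), Well→P5 (4); capacity 12 + 4 = 16.
This cut is saturated, so no flow can exceed 16.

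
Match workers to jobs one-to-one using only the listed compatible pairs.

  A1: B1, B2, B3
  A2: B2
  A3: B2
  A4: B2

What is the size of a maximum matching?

2

Unit-capacity flow: source→left, listed edges, right→sink; max matching = max flow.
Augmenting path A1→B1 (+1); matched 1.
Augmenting path A2→B2 (+1); matched 2.
No augmenting path remains; maximum matching = 2.
König certificate: {A1, B2} is a vertex cover of size 2 (every listed pair touches it), so no matching can be larger.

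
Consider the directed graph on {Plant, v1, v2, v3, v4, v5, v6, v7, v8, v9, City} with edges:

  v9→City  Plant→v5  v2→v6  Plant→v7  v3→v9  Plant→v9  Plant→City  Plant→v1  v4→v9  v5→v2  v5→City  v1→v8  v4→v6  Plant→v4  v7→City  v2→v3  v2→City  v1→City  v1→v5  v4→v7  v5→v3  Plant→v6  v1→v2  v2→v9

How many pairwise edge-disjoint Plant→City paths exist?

Assign every edge capacity 1; by Menger, the answer equals the max flow.
Path Plant→City (+1); total 1.
Path Plant→v1→City (+1); total 2.
Path Plant→v5→City (+1); total 3.
Path Plant→v7→City (+1); total 4.
Path Plant→v9→City (+1); total 5.
No residual Plant→City path; max flow = 5.
Certifying cut of size 5: {Plant→City, Plant→v1, Plant→v5, v7→City, v9→City}.

5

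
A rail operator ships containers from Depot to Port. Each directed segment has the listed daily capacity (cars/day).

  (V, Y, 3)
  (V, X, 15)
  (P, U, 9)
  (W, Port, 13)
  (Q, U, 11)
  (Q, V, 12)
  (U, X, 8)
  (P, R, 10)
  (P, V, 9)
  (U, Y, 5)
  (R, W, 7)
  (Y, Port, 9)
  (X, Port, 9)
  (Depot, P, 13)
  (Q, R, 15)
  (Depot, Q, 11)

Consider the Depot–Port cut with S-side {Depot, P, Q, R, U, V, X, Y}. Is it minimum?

No — its capacity is 25, but the minimum cut has capacity 24.

Given cut capacity: 7 + 9 + 9 = 25.
Augment Depot→P→R→W→Port: bottleneck 7, flow now 7.
Augment Depot→P→U→X→Port: bottleneck 6, flow now 13.
Augment Depot→Q→U→X→Port: bottleneck 2, flow now 15.
Augment Depot→Q→U→Y→Port: bottleneck 5, flow now 20.
Augment Depot→Q→V→X→Port: bottleneck 1, flow now 21.
Augment Depot→Q→V→Y→Port: bottleneck 3, flow now 24.
No augmenting path remains; maximum flow = 24.
In the residual graph, reachable from Depot: {Depot}.
Min-cut edges: Depot→P (13), Depot→Q (11); capacity 13 + 11 = 24.
Cut capacity 25 exceeds the max flow 24, so it is not minimum.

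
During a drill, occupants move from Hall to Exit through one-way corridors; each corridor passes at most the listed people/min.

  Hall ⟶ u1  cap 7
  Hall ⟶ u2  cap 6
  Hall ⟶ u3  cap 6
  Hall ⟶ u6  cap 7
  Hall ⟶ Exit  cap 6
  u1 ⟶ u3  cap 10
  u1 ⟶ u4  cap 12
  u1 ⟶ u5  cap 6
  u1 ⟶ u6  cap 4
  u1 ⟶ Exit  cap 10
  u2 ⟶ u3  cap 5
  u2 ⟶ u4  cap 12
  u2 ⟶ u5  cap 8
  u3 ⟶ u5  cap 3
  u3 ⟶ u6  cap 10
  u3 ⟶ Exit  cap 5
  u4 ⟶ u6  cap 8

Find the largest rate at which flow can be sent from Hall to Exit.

18

Augment Hall→Exit: bottleneck 6, flow now 6.
Augment Hall→u1→Exit: bottleneck 7, flow now 13.
Augment Hall→u3→Exit: bottleneck 5, flow now 18.
No augmenting path remains; maximum flow = 18.
In the residual graph, reachable from Hall: {Hall, u2, u3, u4, u5, u6}.
Min-cut edges: Hall→u1 (7), Hall→Exit (6), u3→Exit (5); capacity 7 + 6 + 5 = 18.
This cut is saturated, so no flow can exceed 18.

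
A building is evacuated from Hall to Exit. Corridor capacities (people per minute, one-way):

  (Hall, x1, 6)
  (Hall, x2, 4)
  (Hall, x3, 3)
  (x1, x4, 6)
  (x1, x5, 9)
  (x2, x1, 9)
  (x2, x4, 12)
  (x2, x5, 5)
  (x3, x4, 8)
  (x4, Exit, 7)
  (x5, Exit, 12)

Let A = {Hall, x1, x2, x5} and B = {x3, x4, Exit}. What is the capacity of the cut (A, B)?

Edges leaving {Hall, x1, x2, x5}: Hall→x3 (3), x1→x4 (6), x2→x4 (12), x5→Exit (12).
Cut capacity = 3 + 6 + 12 + 12 = 33.

33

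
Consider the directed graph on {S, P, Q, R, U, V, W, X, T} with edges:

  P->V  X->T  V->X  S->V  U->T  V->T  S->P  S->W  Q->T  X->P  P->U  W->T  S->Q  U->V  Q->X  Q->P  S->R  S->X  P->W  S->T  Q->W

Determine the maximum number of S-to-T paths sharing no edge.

6

Assign every edge capacity 1; by Menger, the answer equals the max flow.
Path S→T (+1); total 1.
Path S→Q→T (+1); total 2.
Path S→V→T (+1); total 3.
Path S→W→T (+1); total 4.
Path S→X→T (+1); total 5.
Path S→P→U→T (+1); total 6.
No residual S→T path; max flow = 6.
Certifying cut of size 6: {S→P, S→Q, S→T, S→V, S→W, S→X}.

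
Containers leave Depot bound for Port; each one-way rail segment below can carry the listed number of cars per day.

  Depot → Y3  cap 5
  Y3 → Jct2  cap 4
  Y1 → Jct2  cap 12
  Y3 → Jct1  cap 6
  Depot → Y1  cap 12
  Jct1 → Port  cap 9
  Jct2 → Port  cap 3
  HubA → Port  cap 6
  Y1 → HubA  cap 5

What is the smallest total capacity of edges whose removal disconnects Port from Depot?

Augment Depot→Y3→Jct1→Port: bottleneck 5, flow now 5.
Augment Depot→Y1→HubA→Port: bottleneck 5, flow now 10.
Augment Depot→Y1→Jct2→Port: bottleneck 3, flow now 13.
No augmenting path remains; maximum flow = 13.
By max-flow min-cut, the minimum cut capacity equals the max flow.
In the residual graph, reachable from Depot: {Depot, Y1, Jct2}.
Min-cut edges: Depot→Y3 (5), Y1→HubA (5), Jct2→Port (3); capacity 5 + 5 + 3 = 13.

13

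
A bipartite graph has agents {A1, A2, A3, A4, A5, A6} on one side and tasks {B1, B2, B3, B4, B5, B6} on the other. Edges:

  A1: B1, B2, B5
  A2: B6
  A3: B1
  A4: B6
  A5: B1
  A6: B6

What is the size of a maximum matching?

3

Unit-capacity flow: source→left, listed edges, right→sink; max matching = max flow.
Augmenting path A1→B1 (+1); matched 1.
Augmenting path A2→B6 (+1); matched 2.
Augmenting path A3→B1→A1→B2 (+1); matched 3.
No augmenting path remains; maximum matching = 3.
König certificate: {A1, B1, B6} is a vertex cover of size 3 (every listed pair touches it), so no matching can be larger.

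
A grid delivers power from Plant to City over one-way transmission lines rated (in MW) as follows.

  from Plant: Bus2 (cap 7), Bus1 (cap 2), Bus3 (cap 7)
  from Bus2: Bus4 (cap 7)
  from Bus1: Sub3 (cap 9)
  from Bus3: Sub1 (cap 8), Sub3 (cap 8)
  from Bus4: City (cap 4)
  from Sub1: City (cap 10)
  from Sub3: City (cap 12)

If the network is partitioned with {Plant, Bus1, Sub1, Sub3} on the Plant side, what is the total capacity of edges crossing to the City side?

36

Edges leaving {Plant, Bus1, Sub1, Sub3}: Plant→Bus2 (7), Plant→Bus3 (7), Sub1→City (10), Sub3→City (12).
Cut capacity = 7 + 7 + 10 + 12 = 36.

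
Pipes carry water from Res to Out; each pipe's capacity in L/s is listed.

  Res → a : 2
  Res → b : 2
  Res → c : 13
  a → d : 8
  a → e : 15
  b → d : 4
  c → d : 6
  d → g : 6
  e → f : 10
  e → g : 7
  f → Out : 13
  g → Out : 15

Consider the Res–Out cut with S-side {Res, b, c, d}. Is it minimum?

Given cut capacity: 2 + 6 = 8.
Augment Res→a→d→g→Out: bottleneck 2, flow now 2.
Augment Res→b→d→g→Out: bottleneck 2, flow now 4.
Augment Res→c→d→g→Out: bottleneck 2, flow now 6.
Augment Res→c→d→a→e→f→Out: bottleneck 2, flow now 8. (uses reverse residual edge)
No augmenting path remains; maximum flow = 8.
Cut capacity 8 equals the max flow, so it is a minimum cut.

Yes — it is a minimum cut (capacity 8).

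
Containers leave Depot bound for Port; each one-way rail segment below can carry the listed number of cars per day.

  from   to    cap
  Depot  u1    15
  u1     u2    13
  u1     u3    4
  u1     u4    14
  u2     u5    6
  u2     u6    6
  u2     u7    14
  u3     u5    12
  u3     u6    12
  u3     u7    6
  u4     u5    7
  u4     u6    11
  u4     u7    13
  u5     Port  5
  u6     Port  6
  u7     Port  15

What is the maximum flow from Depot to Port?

15

Augment Depot→u1→u2→u5→Port: bottleneck 5, flow now 5.
Augment Depot→u1→u2→u6→Port: bottleneck 6, flow now 11.
Augment Depot→u1→u2→u7→Port: bottleneck 2, flow now 13.
Augment Depot→u1→u3→u7→Port: bottleneck 2, flow now 15.
No augmenting path remains; maximum flow = 15.
In the residual graph, reachable from Depot: {Depot}.
Min-cut edges: Depot→u1 (15); capacity 15 = 15.
This cut is saturated, so no flow can exceed 15.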